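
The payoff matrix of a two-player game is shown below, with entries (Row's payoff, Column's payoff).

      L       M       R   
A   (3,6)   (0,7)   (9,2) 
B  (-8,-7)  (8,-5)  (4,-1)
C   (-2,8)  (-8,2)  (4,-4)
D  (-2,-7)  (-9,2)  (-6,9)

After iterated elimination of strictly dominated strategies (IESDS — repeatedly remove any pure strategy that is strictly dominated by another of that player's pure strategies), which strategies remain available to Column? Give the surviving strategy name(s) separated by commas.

For Row, A strictly dominates C on the remaining columns (L: 3>-2, M: 0>-8, R: 9>4); eliminate C.
For Row, A strictly dominates D on the remaining columns (L: 3>-2, M: 0>-9, R: 9>-6); eliminate D.
Column's strategy L is strictly dominated by M (A: 7>6, B: -5>-7) and is removed.
Among the remaining strategies, none is strictly dominated by another pure strategy of the same player, so the elimination stops.
Surviving strategies — Row: {A, B}; Column: {M, R}.

M, R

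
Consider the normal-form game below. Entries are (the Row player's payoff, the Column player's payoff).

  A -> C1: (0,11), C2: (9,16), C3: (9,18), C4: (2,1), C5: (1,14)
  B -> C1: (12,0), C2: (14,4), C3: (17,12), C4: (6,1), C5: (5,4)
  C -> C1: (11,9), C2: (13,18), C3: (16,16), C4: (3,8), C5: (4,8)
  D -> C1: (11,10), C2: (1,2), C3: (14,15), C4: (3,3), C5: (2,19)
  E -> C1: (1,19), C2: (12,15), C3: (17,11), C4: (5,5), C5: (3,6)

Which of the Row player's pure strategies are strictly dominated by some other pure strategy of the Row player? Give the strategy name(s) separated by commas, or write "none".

A, C, D

A is strictly dominated by B (C1: 12>0, C2: 14>9, C3: 17>9, C4: 6>2, C5: 5>1).
B is not dominated — it holds its own against A at C1 (12>0); C at C1 (12>11); D at C1 (12>11); E at C1 (12>1).
B strictly dominates C — C1: 12>11, C2: 14>13, C3: 17>16, C4: 6>3, C5: 5>4.
B strictly dominates D — C1: 12>11, C2: 14>1, C3: 17>14, C4: 6>3, C5: 5>2.
Nothing dominates E: A at C1 (1>0); B at C3 (17=17); C at C3 (17>16); D at C2 (12>1).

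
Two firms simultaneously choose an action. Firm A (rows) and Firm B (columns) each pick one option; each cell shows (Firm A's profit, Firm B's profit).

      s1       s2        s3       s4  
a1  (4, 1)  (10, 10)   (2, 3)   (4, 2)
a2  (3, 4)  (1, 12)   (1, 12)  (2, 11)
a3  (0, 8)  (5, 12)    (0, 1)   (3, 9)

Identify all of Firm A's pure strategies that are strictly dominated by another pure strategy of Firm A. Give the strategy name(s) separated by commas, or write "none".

a1: no other strategy beats it everywhere (a2 at s1 (4>3); a3 at s1 (4>0)).
a2: dominated, since a1 does at least as well everywhere (s1: 4>3, s2: 10>1, s3: 2>1, s4: 4>2).
a1 strictly dominates a3 — s1: 4>0, s2: 10>5, s3: 2>0, s4: 4>3.

a2, a3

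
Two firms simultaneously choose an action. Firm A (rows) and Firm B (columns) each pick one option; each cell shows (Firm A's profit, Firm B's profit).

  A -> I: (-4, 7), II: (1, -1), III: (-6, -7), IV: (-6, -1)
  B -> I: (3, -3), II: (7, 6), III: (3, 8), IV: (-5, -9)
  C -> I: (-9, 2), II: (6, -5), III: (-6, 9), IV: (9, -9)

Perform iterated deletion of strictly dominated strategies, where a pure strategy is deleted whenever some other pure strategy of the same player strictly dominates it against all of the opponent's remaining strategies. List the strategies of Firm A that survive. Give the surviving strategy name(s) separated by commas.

For Firm A, B strictly dominates A on the remaining columns (I: 3>-4, II: 7>1, III: 3>-6, IV: -5>-6); eliminate A.
Firm B's strategy I is strictly dominated by III (B: 8>-3, C: 9>2) and is removed.
For Firm B, III strictly dominates II on the remaining rows (B: 8>6, C: 9>-5); eliminate II.
For Firm B, III strictly dominates IV on the remaining rows (B: 8>-9, C: 9>-9); eliminate IV.
Firm A's strategy C is strictly dominated by B (III: 3>-6) and is removed.
Among the remaining strategies, none is strictly dominated by another pure strategy of the same player, so the elimination stops.
Surviving strategies — Firm A: {B}; Firm B: {III}.

B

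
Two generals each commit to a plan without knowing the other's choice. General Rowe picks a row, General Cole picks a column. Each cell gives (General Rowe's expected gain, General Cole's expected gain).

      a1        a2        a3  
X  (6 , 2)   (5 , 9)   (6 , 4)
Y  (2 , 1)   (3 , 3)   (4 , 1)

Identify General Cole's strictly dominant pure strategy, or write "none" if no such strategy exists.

a2 vs a1: X: 9>2, Y: 3>1.
a2 vs a3: X: 9>4, Y: 3>1.
a2 strictly beats every other strategy against every opponent action, so it is strictly dominant.

a2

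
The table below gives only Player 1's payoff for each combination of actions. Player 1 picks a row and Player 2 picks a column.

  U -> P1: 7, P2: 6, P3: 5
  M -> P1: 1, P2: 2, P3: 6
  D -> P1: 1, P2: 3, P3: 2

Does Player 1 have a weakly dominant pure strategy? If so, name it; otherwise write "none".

none

U fails to dominate M at P3 (5<6).
M fails to dominate U at P1 (1<7).
D fails to dominate U at P1 (1<7).
No single strategy dominates all the others.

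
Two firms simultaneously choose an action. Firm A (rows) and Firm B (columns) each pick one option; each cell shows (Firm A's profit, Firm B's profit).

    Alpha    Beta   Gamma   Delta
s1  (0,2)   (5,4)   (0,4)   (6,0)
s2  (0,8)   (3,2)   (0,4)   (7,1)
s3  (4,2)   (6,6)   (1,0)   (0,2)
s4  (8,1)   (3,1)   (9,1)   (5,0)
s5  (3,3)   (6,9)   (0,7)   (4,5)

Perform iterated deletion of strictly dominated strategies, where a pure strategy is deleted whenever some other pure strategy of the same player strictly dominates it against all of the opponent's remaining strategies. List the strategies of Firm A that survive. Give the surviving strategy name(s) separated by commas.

For Firm B, Beta strictly dominates Delta on the remaining rows (s1: 4>0, s2: 2>1, s3: 6>2, s4: 1>0, s5: 9>5); eliminate Delta.
Firm A's strategy s1 is strictly dominated by s3 (Alpha: 4>0, Beta: 6>5, Gamma: 1>0) and is removed.
Row s2 is eliminated: s3 beats it against every remaining column (Alpha: 4>0, Beta: 6>3, Gamma: 1>0).
Among the remaining strategies, none is strictly dominated by another pure strategy of the same player, so the elimination stops.
Surviving strategies — Firm A: {s3, s4, s5}; Firm B: {Alpha, Beta, Gamma}.

s3, s4, s5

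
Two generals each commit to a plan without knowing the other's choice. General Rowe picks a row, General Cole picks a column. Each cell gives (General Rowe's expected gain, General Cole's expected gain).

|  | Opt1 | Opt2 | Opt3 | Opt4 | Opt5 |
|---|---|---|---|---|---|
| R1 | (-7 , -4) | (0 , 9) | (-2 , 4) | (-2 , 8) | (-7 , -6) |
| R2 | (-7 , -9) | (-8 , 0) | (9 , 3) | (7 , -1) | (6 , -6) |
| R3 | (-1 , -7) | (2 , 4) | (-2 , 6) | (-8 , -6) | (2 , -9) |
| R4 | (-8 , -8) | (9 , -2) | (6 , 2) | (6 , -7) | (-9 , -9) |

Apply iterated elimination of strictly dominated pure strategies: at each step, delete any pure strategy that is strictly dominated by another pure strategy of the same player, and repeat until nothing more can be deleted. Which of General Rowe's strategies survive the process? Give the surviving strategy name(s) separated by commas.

R2

For General Cole, Opt2 strictly dominates Opt1 on the remaining rows (R1: 9>-4, R2: 0>-9, R3: 4>-7, R4: -2>-8); eliminate Opt1.
For General Cole, Opt2 strictly dominates Opt4 on the remaining rows (R1: 9>8, R2: 0>-1, R3: 4>-6, R4: -2>-7); eliminate Opt4.
For General Cole, Opt2 strictly dominates Opt5 on the remaining rows (R1: 9>-6, R2: 0>-6, R3: 4>-9, R4: -2>-9); eliminate Opt5.
General Rowe's strategy R1 is strictly dominated by R4 (Opt2: 9>0, Opt3: 6>-2) and is removed.
General Rowe's strategy R3 is strictly dominated by R4 (Opt2: 9>2, Opt3: 6>-2) and is removed.
Column Opt2 is eliminated: Opt3 beats it against every remaining row (R2: 3>0, R4: 2>-2).
General Rowe's strategy R4 is strictly dominated by R2 (Opt3: 9>6) and is removed.
Among the remaining strategies, none is strictly dominated by another pure strategy of the same player, so the elimination stops.
Surviving strategies — General Rowe: {R2}; General Cole: {Opt3}.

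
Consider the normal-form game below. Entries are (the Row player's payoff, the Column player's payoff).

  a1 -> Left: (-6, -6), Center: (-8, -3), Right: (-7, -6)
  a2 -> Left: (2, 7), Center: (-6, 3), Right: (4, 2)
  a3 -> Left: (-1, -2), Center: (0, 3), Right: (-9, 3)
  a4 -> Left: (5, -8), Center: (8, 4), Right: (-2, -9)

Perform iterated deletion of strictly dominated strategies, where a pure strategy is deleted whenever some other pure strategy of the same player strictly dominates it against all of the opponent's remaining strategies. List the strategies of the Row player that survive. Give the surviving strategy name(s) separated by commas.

a4

The Row player's strategy a1 is strictly dominated by a2 (Left: 2>-6, Center: -6>-8, Right: 4>-7) and is removed.
Row a3 is eliminated: a4 beats it against every remaining column (Left: 5>-1, Center: 8>0, Right: -2>-9).
The Column player's strategy Right is strictly dominated by Left (a2: 7>2, a4: -8>-9) and is removed.
For the Row player, a4 strictly dominates a2 on the remaining columns (Left: 5>2, Center: 8>-6); eliminate a2.
The Column player's strategy Left is strictly dominated by Center (a4: 4>-8) and is removed.
Among the remaining strategies, none is strictly dominated by another pure strategy of the same player, so the elimination stops.
Surviving strategies — the Row player: {a4}; the Column player: {Center}.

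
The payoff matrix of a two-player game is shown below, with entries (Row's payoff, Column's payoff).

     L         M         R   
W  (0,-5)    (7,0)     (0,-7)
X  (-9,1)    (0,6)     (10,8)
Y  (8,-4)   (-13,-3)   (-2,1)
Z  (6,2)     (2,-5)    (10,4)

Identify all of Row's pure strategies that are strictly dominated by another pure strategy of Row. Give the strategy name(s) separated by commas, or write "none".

Nothing dominates W: X at L (0>-9); Y at M (7>-13); Z at M (7>2).
X is not dominated — it holds its own against W at R (10>0); Y at M (0>-13); Z at R (10=10).
Y is not dominated — it holds its own against W at L (8>0); X at L (8>-9); Z at L (8>6).
Z: no other strategy beats it everywhere (W at L (6>0); X at L (6>-9); Y at M (2>-13)).

none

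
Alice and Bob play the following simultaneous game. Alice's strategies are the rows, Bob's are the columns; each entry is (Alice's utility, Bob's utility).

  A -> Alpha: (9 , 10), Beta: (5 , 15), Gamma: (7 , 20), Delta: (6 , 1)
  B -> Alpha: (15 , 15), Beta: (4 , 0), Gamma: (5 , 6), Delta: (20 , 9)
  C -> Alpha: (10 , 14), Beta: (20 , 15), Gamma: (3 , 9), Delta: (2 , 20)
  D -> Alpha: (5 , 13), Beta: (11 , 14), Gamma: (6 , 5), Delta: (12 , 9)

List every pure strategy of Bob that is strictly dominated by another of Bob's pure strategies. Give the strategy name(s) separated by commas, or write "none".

Alpha is not dominated — it holds its own against Beta at B (15>0); Gamma at B (15>6); Delta at A (10>1).
Beta: no other strategy beats it everywhere (Alpha at A (15>10); Gamma at C (15>9); Delta at A (15>1)).
Nothing dominates Gamma: Alpha at A (20>10); Beta at A (20>15); Delta at A (20>1).
Delta: no other strategy beats it everywhere (Alpha at C (20>14); Beta at B (9>0); Gamma at B (9>6)).

none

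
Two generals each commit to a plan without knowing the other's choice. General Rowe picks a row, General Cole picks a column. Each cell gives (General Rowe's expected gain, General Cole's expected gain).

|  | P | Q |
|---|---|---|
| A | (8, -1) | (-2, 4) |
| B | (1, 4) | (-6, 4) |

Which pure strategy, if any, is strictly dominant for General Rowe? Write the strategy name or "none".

A

A vs B: P: 8>1, Q: -2>-6.
A strictly beats every other strategy against every opponent action, so it is strictly dominant.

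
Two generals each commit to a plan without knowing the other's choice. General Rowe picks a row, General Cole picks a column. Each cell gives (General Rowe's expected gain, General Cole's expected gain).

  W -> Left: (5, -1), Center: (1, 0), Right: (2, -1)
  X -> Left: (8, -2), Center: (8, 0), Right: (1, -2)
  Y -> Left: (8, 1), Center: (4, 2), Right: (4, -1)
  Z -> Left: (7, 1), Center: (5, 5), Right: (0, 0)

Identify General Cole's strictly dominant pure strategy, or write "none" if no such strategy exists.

Center

Center vs Left: W: 0>-1, X: 0>-2, Y: 2>1, Z: 5>1.
Center vs Right: W: 0>-1, X: 0>-2, Y: 2>-1, Z: 5>0.
Center strictly beats every other strategy against every opponent action, so it is strictly dominant.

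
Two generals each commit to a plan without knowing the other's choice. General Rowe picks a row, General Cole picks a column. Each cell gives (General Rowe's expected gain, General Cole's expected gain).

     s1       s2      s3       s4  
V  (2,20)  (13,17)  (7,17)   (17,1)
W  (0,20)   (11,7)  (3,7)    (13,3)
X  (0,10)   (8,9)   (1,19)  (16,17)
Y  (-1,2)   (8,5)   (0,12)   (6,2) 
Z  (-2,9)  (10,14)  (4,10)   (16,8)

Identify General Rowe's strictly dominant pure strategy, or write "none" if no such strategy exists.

V vs W: s1: 2>0, s2: 13>11, s3: 7>3, s4: 17>13.
V vs X: s1: 2>0, s2: 13>8, s3: 7>1, s4: 17>16.
V vs Y: s1: 2>-1, s2: 13>8, s3: 7>0, s4: 17>6.
V vs Z: s1: 2>-2, s2: 13>10, s3: 7>4, s4: 17>16.
V strictly beats every other strategy against every opponent action, so it is strictly dominant.

V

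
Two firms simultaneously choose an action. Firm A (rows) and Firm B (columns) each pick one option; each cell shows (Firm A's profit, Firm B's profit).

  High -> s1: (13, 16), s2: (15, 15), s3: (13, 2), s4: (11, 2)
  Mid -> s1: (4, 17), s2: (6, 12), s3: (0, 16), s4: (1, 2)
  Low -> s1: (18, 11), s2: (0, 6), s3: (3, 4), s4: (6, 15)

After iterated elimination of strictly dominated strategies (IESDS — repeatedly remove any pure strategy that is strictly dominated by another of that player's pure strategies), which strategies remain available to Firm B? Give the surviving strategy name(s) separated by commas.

s1, s4

Row Mid is eliminated: High beats it against every remaining column (s1: 13>4, s2: 15>6, s3: 13>0, s4: 11>1).
For Firm B, s1 strictly dominates s2 on the remaining rows (High: 16>15, Low: 11>6); eliminate s2.
Firm B's strategy s3 is strictly dominated by s1 (High: 16>2, Low: 11>4) and is removed.
Among the remaining strategies, none is strictly dominated by another pure strategy of the same player, so the elimination stops.
Surviving strategies — Firm A: {High, Low}; Firm B: {s1, s4}.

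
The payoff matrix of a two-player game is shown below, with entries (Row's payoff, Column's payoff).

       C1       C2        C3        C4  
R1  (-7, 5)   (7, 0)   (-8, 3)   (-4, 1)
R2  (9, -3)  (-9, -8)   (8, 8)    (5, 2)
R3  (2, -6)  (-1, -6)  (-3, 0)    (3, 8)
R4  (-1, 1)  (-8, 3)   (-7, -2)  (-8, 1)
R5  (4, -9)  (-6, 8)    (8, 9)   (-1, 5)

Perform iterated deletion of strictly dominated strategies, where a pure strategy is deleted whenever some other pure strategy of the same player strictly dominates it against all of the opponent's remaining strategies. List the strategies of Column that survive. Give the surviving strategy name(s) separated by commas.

For Row, R3 strictly dominates R4 on the remaining columns (C1: 2>-1, C2: -1>-8, C3: -3>-7, C4: 3>-8); eliminate R4.
Column C2 is eliminated: C3 beats it against every remaining row (R1: 3>0, R2: 8>-8, R3: 0>-6, R5: 9>8).
For Row, R2 strictly dominates R1 on the remaining columns (C1: 9>-7, C3: 8>-8, C4: 5>-4); eliminate R1.
For Row, R2 strictly dominates R3 on the remaining columns (C1: 9>2, C3: 8>-3, C4: 5>3); eliminate R3.
For Column, C3 strictly dominates C1 on the remaining rows (R2: 8>-3, R5: 9>-9); eliminate C1.
For Column, C3 strictly dominates C4 on the remaining rows (R2: 8>2, R5: 9>5); eliminate C4.
Among the remaining strategies, none is strictly dominated by another pure strategy of the same player, so the elimination stops.
Surviving strategies — Row: {R2, R5}; Column: {C3}.

C3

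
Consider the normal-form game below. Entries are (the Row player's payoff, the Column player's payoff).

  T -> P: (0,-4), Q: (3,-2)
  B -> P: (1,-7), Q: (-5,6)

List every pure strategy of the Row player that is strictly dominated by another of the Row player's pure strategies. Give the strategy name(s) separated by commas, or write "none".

none

Nothing dominates T: B at Q (3>-5).
B: no other strategy beats it everywhere (T at P (1>0)).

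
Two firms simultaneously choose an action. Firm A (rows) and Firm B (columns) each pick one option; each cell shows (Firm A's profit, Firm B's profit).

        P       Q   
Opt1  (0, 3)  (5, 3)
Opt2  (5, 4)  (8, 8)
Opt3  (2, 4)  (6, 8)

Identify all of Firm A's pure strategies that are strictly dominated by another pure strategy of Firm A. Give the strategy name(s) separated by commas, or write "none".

Opt1, Opt3

Opt1: dominated, since Opt2 does at least as well everywhere (P: 5>0, Q: 8>5).
Opt2: no other strategy beats it everywhere (Opt1 at P (5>0); Opt3 at P (5>2)).
Opt2 strictly dominates Opt3 — P: 5>2, Q: 8>6.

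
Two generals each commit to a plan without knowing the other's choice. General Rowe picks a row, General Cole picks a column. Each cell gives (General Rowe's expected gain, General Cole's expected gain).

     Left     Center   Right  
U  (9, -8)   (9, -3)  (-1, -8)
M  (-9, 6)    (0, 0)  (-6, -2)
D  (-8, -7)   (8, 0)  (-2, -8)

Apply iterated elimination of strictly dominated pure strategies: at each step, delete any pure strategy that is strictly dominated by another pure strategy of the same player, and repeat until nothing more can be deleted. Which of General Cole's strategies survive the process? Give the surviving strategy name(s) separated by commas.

Center

General Rowe's strategy M is strictly dominated by U (Left: 9>-9, Center: 9>0, Right: -1>-6) and is removed.
General Rowe's strategy D is strictly dominated by U (Left: 9>-8, Center: 9>8, Right: -1>-2) and is removed.
For General Cole, Center strictly dominates Left on the remaining rows (U: -3>-8); eliminate Left.
General Cole's strategy Right is strictly dominated by Center (U: -3>-8) and is removed.
Among the remaining strategies, none is strictly dominated by another pure strategy of the same player, so the elimination stops.
Surviving strategies — General Rowe: {U}; General Cole: {Center}.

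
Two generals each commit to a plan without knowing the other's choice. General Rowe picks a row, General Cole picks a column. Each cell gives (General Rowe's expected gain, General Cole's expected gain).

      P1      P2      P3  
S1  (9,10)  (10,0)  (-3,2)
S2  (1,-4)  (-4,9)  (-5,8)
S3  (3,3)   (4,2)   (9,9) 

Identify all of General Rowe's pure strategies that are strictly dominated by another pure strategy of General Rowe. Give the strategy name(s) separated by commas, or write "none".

S2

S1: no other strategy beats it everywhere (S2 at P1 (9>1); S3 at P1 (9>3)).
S1 strictly dominates S2 — P1: 9>1, P2: 10>-4, P3: -3>-5.
Nothing dominates S3: S1 at P3 (9>-3); S2 at P1 (3>1).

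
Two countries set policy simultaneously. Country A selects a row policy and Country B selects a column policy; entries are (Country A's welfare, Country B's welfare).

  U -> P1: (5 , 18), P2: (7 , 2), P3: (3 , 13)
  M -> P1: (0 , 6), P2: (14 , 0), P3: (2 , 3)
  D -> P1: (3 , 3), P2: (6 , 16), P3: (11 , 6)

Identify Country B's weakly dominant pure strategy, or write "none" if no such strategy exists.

none

P1 fails to dominate P2 at D (3<16).
P2 fails to dominate P1 at U (2<18).
P3 fails to dominate P1 at U (13<18).
No single strategy dominates all the others.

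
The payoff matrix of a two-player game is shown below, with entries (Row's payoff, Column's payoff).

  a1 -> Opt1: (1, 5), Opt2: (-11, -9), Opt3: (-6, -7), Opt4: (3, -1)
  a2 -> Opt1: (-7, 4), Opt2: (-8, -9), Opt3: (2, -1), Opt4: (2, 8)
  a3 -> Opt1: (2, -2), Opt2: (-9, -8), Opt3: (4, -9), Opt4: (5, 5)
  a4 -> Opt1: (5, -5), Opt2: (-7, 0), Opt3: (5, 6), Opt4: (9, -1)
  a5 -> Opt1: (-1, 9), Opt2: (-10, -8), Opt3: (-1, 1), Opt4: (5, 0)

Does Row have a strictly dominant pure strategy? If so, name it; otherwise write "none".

a4 vs a1: Opt1: 5>1, Opt2: -7>-11, Opt3: 5>-6, Opt4: 9>3.
a4 vs a2: Opt1: 5>-7, Opt2: -7>-8, Opt3: 5>2, Opt4: 9>2.
a4 vs a3: Opt1: 5>2, Opt2: -7>-9, Opt3: 5>4, Opt4: 9>5.
a4 vs a5: Opt1: 5>-1, Opt2: -7>-10, Opt3: 5>-1, Opt4: 9>5.
a4 strictly beats every other strategy against every opponent action, so it is strictly dominant.

a4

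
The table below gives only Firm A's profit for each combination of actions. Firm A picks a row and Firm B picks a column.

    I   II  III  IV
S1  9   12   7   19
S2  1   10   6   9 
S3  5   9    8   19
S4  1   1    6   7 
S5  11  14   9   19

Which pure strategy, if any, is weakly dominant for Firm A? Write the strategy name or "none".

S5 vs S1: I: 11>9, II: 14>12, III: 9>7, IV: 19=19.
S5 vs S2: I: 11>1, II: 14>10, III: 9>6, IV: 19>9.
S5 vs S3: I: 11>5, II: 14>9, III: 9>8, IV: 19=19.
S5 vs S4: I: 11>1, II: 14>1, III: 9>6, IV: 19>7.
S5 is at least as good as every other strategy against every opponent action, so it is weakly dominant.

S5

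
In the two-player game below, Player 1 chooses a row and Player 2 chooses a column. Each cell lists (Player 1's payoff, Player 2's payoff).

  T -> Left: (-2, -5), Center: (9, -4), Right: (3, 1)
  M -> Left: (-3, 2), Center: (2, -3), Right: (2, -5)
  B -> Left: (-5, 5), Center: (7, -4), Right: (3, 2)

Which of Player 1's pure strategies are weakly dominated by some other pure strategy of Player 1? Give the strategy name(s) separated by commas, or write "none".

T is not dominated — it holds its own against M at Left (-2>-3); B at Left (-2>-5).
M is weakly dominated by T (Left: -2>-3, Center: 9>2, Right: 3>2).
T weakly dominates B — Left: -2>-5, Center: 9>7, Right: 3=3.

M, B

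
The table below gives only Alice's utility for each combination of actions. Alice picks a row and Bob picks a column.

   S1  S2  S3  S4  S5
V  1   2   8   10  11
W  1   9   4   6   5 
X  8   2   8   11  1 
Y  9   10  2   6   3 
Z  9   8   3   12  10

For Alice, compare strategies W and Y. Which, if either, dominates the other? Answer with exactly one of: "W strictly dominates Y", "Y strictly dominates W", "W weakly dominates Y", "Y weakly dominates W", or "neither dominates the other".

neither dominates the other

Compare W to Y across each choice by Bob: S1: 1<9, S2: 9<10, S3: 4>2, S4: 6=6, S5: 5>3.
W does better at S3, S5 but worse at S1, S2; neither strategy dominates the other.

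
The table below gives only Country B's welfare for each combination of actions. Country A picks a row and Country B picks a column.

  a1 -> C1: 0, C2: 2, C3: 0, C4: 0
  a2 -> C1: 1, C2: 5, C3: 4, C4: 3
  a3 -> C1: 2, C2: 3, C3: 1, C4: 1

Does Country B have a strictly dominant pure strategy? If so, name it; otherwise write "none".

C2 vs C1: a1: 2>0, a2: 5>1, a3: 3>2.
C2 vs C3: a1: 2>0, a2: 5>4, a3: 3>1.
C2 vs C4: a1: 2>0, a2: 5>3, a3: 3>1.
C2 strictly beats every other strategy against every opponent action, so it is strictly dominant.

C2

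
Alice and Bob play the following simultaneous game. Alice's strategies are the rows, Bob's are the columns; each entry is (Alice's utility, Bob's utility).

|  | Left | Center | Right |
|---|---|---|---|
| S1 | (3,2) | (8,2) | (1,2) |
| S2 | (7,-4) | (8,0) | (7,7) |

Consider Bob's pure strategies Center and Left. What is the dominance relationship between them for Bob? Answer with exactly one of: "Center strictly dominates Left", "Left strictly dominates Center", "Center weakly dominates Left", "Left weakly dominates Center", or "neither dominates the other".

Compare Center to Left across each opponent action: S1: 2=2, S2: 0>-4.
Center is at least as good everywhere and strictly better somewhere (tied only at S1), so Center weakly but not strictly dominates Left.

Center weakly dominates Left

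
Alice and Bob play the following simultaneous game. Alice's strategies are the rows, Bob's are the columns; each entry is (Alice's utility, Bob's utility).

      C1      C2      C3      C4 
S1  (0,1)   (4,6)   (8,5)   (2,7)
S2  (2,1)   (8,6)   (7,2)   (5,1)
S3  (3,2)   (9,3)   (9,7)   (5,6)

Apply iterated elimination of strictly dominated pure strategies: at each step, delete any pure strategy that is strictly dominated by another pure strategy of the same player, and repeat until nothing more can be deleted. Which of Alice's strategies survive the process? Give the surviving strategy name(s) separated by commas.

Alice's strategy S1 is strictly dominated by S3 (C1: 3>0, C2: 9>4, C3: 9>8, C4: 5>2) and is removed.
Bob's strategy C1 is strictly dominated by C2 (S2: 6>1, S3: 3>2) and is removed.
Bob's strategy C4 is strictly dominated by C3 (S2: 2>1, S3: 7>6) and is removed.
Row S2 is eliminated: S3 beats it against every remaining column (C2: 9>8, C3: 9>7).
Column C2 is eliminated: C3 beats it against every remaining row (S3: 7>3).
Among the remaining strategies, none is strictly dominated by another pure strategy of the same player, so the elimination stops.
Surviving strategies — Alice: {S3}; Bob: {C3}.

S3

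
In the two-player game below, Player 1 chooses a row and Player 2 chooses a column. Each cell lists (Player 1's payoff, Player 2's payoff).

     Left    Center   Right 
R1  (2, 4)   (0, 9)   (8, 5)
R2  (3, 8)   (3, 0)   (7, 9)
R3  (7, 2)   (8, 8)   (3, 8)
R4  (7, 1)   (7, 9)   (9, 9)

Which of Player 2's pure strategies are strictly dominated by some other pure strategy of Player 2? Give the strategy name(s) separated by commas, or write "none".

Left: dominated, since Right does at least as well everywhere (R1: 5>4, R2: 9>8, R3: 8>2, R4: 9>1).
Nothing dominates Center: Left at R1 (9>4); Right at R1 (9>5).
Right is not dominated — it holds its own against Left at R1 (5>4); Center at R2 (9>0).

Left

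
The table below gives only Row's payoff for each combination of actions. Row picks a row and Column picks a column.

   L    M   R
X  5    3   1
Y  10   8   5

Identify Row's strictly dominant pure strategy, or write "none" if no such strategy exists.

Y

Y vs X: L: 10>5, M: 8>3, R: 5>1.
Y strictly beats every other strategy against every opponent action, so it is strictly dominant.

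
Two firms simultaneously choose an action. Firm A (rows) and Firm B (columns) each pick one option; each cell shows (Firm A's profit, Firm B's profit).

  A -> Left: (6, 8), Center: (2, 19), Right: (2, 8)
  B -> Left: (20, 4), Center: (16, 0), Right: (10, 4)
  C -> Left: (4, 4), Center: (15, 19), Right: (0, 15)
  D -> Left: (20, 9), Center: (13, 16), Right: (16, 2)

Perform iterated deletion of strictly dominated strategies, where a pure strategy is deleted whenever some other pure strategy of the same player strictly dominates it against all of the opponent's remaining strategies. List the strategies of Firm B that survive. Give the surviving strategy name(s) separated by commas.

Row A is eliminated: B beats it against every remaining column (Left: 20>6, Center: 16>2, Right: 10>2).
Firm A's strategy C is strictly dominated by B (Left: 20>4, Center: 16>15, Right: 10>0) and is removed.
Among the remaining strategies, none is strictly dominated by another pure strategy of the same player, so the elimination stops.
Surviving strategies — Firm A: {B, D}; Firm B: {Left, Center, Right}.

Left, Center, Right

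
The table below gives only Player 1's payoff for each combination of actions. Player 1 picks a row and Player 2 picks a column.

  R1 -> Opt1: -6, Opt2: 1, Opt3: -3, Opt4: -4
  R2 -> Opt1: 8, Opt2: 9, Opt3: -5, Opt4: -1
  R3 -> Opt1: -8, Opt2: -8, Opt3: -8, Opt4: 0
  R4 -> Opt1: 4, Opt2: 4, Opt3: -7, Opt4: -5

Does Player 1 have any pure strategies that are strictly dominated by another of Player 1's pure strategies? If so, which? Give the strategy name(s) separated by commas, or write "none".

Nothing dominates R1: R2 at Opt3 (-3>-5); R3 at Opt1 (-6>-8); R4 at Opt3 (-3>-7).
R2 is not dominated — it holds its own against R1 at Opt1 (8>-6); R3 at Opt1 (8>-8); R4 at Opt1 (8>4).
Nothing dominates R3: R1 at Opt4 (0>-4); R2 at Opt4 (0>-1); R4 at Opt4 (0>-5).
R2 strictly dominates R4 — Opt1: 8>4, Opt2: 9>4, Opt3: -5>-7, Opt4: -1>-5.

R4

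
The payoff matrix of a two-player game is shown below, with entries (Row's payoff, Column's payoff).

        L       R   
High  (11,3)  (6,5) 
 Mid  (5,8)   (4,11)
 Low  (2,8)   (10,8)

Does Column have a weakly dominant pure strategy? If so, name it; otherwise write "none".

R

R vs L: High: 5>3, Mid: 11>8, Low: 8=8.
R is at least as good as every other strategy against every opponent action, so it is weakly dominant.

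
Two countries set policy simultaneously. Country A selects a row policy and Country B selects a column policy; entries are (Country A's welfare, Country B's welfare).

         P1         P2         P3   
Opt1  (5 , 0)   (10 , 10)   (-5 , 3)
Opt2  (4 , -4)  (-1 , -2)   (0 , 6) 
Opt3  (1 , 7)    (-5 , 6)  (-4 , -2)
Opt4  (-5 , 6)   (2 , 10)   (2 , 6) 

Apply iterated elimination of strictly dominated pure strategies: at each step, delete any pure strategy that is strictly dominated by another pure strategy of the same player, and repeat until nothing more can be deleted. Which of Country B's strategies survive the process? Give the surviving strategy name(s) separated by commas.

P2

For Country A, Opt2 strictly dominates Opt3 on the remaining columns (P1: 4>1, P2: -1>-5, P3: 0>-4); eliminate Opt3.
For Country B, P2 strictly dominates P1 on the remaining rows (Opt1: 10>0, Opt2: -2>-4, Opt4: 10>6); eliminate P1.
Country A's strategy Opt2 is strictly dominated by Opt4 (P2: 2>-1, P3: 2>0) and is removed.
Column P3 is eliminated: P2 beats it against every remaining row (Opt1: 10>3, Opt4: 10>6).
Row Opt4 is eliminated: Opt1 beats it against every remaining column (P2: 10>2).
Among the remaining strategies, none is strictly dominated by another pure strategy of the same player, so the elimination stops.
Surviving strategies — Country A: {Opt1}; Country B: {P2}.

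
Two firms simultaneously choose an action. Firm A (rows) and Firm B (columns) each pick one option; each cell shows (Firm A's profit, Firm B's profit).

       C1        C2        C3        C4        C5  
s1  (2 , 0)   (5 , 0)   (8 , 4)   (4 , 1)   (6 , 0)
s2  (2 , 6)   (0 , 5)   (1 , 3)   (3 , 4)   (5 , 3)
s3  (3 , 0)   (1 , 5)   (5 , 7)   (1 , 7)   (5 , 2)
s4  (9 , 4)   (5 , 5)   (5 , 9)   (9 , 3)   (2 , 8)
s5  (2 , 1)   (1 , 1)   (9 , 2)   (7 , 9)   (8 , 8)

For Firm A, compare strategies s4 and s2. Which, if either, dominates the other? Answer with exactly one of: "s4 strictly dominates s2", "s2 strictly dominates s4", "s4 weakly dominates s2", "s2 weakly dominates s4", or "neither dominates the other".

Compare s4 to s2 across each choice by Firm B: C1: 9>2, C2: 5>0, C3: 5>1, C4: 9>3, C5: 2<5.
s4 does better at C1, C2, C3, C4 but worse at C5; neither strategy dominates the other.

neither dominates the other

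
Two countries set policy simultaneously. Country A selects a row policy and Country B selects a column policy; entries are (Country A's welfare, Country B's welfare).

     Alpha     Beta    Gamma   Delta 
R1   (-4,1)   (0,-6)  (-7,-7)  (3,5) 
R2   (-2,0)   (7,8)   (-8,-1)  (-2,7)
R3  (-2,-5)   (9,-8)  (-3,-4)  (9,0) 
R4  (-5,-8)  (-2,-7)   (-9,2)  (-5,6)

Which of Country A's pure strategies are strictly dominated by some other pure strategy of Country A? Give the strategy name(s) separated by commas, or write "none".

R1, R4

R3 strictly dominates R1 — Alpha: -2>-4, Beta: 9>0, Gamma: -3>-7, Delta: 9>3.
Nothing dominates R2: R1 at Alpha (-2>-4); R3 at Alpha (-2=-2); R4 at Alpha (-2>-5).
R3 is not dominated — it holds its own against R1 at Alpha (-2>-4); R2 at Alpha (-2=-2); R4 at Alpha (-2>-5).
R1 strictly dominates R4 — Alpha: -4>-5, Beta: 0>-2, Gamma: -7>-9, Delta: 3>-5.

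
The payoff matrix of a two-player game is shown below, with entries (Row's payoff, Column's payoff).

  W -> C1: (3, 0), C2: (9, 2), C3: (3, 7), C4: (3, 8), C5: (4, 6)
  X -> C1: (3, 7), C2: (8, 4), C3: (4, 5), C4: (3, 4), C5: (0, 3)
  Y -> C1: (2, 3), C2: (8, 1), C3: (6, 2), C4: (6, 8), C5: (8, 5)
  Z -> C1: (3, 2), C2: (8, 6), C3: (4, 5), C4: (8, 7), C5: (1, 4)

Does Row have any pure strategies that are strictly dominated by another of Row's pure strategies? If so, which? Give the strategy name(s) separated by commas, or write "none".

none

W is not dominated — it holds its own against X at C1 (3=3); Y at C1 (3>2); Z at C1 (3=3).
Nothing dominates X: W at C1 (3=3); Y at C1 (3>2); Z at C1 (3=3).
Y is not dominated — it holds its own against W at C3 (6>3); X at C2 (8=8); Z at C2 (8=8).
Z: no other strategy beats it everywhere (W at C1 (3=3); X at C1 (3=3); Y at C1 (3>2)).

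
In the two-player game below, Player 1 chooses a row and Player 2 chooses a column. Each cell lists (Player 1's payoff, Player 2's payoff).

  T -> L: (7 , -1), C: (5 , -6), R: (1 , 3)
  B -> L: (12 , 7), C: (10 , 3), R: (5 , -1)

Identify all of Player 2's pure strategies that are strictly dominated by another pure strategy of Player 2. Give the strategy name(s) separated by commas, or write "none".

Nothing dominates L: C at T (-1>-6); R at B (7>-1).
C is strictly dominated by L (T: -1>-6, B: 7>3).
R: no other strategy beats it everywhere (L at T (3>-1); C at T (3>-6)).

C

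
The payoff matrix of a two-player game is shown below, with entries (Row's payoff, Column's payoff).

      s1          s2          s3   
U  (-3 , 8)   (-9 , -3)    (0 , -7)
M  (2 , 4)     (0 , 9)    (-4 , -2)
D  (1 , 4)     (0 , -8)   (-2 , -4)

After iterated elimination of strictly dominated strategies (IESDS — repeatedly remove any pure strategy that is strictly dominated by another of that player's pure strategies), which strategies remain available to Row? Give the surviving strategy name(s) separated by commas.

M, D

Column's strategy s3 is strictly dominated by s1 (U: 8>-7, M: 4>-2, D: 4>-4) and is removed.
For Row, M strictly dominates U on the remaining columns (s1: 2>-3, s2: 0>-9); eliminate U.
Among the remaining strategies, none is strictly dominated by another pure strategy of the same player, so the elimination stops.
Surviving strategies — Row: {M, D}; Column: {s1, s2}.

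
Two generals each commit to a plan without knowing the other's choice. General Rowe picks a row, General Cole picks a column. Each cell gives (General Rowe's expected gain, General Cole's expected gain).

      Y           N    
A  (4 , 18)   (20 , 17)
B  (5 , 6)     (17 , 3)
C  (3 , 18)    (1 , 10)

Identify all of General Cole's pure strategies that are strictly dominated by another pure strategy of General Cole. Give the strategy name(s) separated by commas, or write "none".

Nothing dominates Y: N at A (18>17).
N is strictly dominated by Y (A: 18>17, B: 6>3, C: 18>10).

N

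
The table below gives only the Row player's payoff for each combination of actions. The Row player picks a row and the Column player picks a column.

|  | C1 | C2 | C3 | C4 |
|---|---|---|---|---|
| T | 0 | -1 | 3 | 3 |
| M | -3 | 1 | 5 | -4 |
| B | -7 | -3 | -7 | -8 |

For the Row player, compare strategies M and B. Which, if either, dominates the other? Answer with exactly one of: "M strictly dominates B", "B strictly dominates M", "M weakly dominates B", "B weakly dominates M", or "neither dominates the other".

Compare M to B across every action of the Column player: C1: -3>-7, C2: 1>-3, C3: 5>-7, C4: -4>-8.
M gives a strictly higher payoff against every action of the Column player, so M strictly dominates B.

M strictly dominates B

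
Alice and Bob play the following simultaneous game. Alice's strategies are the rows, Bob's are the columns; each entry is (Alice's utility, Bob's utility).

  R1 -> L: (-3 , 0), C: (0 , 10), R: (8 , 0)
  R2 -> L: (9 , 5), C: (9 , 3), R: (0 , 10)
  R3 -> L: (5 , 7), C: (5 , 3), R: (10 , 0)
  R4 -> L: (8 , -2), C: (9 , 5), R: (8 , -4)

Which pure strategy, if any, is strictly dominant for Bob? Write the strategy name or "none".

none

L fails to dominate C at R1 (0<10).
C fails to dominate L at R2 (3<5).
R fails to dominate L at R1 (0=0).
No single strategy dominates all the others.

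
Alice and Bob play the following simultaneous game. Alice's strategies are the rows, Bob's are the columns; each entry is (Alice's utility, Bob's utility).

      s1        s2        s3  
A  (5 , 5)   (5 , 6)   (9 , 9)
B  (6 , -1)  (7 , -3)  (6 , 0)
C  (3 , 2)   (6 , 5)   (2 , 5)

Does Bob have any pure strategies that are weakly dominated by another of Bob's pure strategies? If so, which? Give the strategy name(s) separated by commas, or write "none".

s1: dominated, since s3 does at least as well everywhere (A: 9>5, B: 0>-1, C: 5>2).
s2: dominated, since s3 does at least as well everywhere (A: 9>6, B: 0>-3, C: 5=5).
s3: no other strategy beats it everywhere (s1 at A (9>5); s2 at A (9>6)).

s1, s2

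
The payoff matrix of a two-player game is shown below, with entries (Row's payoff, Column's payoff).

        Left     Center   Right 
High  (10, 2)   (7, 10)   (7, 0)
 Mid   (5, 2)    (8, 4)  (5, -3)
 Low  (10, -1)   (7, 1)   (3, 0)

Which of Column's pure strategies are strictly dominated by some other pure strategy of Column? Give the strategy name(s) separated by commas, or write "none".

Left, Right

Left is strictly dominated by Center (High: 10>2, Mid: 4>2, Low: 1>-1).
Center is not dominated — it holds its own against Left at High (10>2); Right at High (10>0).
Center strictly dominates Right — High: 10>0, Mid: 4>-3, Low: 1>0.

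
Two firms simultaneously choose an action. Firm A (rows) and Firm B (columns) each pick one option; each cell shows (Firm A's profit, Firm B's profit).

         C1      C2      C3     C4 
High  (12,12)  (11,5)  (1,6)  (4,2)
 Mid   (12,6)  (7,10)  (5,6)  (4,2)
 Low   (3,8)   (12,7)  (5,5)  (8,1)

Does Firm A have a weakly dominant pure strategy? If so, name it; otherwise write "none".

none

High fails to dominate Mid at C3 (1<5).
Mid fails to dominate High at C2 (7<11).
Low fails to dominate High at C1 (3<12).
No single strategy dominates all the others.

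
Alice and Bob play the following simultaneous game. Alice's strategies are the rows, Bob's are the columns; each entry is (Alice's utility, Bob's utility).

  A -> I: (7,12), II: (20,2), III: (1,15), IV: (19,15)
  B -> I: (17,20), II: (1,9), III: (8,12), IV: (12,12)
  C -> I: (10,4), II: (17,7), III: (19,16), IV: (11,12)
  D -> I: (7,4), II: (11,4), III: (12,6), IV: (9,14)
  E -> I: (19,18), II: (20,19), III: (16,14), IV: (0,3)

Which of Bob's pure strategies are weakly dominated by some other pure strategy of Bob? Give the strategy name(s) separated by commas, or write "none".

I: no other strategy beats it everywhere (II at A (12>2); III at B (20>12); IV at B (20>12)).
II is not dominated — it holds its own against I at C (7>4); III at E (19>14); IV at E (19>3).
III: no other strategy beats it everywhere (I at A (15>12); II at A (15>2); IV at C (16>12)).
IV: no other strategy beats it everywhere (I at A (15>12); II at A (15>2); III at D (14>6)).

none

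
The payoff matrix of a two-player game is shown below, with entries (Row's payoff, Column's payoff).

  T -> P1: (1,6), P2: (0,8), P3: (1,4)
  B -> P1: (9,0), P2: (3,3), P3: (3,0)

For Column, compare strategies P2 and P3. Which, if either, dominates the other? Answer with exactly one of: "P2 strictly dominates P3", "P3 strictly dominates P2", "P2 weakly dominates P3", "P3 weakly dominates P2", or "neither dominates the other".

P2's payoffs vs P3's, by Row's action — T: 8>4, B: 3>0.
P2 gives a strictly higher payoff against each opponent action, so P2 strictly dominates P3.

P2 strictly dominates P3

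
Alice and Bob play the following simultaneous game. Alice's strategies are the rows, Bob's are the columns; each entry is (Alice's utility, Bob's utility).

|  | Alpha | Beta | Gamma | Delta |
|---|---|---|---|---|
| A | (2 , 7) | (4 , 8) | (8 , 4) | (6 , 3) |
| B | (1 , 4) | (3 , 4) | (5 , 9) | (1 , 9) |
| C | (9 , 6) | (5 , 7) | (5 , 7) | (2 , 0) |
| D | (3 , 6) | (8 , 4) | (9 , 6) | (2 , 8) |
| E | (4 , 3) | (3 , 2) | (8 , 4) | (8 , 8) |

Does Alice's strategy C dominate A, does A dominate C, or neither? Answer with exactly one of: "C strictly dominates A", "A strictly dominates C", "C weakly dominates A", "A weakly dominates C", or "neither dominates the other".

Compare C to A across every action of Bob: Alpha: 9>2, Beta: 5>4, Gamma: 5<8, Delta: 2<6.
C does better at Alpha, Beta but worse at Gamma, Delta; neither strategy dominates the other.

neither dominates the other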